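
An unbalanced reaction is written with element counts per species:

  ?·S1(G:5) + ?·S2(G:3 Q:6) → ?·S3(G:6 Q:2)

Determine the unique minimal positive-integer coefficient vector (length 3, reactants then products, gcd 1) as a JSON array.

Coefficients: [3, 1, 3]

G: 3·5+1·3 = 18 | 3·6 = 18
Q: 3·0+1·6 = 6 | 3·2 = 6
gcd(3,1,3) = 1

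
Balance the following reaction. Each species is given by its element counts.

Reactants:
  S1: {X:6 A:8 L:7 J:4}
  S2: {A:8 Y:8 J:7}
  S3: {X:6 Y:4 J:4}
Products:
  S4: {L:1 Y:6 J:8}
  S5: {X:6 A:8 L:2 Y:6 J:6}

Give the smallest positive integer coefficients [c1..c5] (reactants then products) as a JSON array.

Coefficients: [1, 2, 2, 1, 3]

X: 1·6+2·0+2·6 = 18 | 1·0+3·6 = 18
A: 1·8+2·8+2·0 = 24 | 1·0+3·8 = 24
L: 1·7+2·0+2·0 = 7 | 1·1+3·2 = 7
Y: 1·0+2·8+2·4 = 24 | 1·6+3·6 = 24
J: 1·4+2·7+2·4 = 26 | 1·8+3·6 = 26
gcd(1,2,2,1,3) = 1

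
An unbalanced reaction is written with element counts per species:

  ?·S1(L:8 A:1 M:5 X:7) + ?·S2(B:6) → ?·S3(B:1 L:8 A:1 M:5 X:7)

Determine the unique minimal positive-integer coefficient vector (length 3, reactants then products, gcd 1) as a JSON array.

Coefficients: [6, 1, 6]

B: 6·0+1·6 = 6 | 6·1 = 6
L: 6·8+1·0 = 48 | 6·8 = 48
A: 6·1+1·0 = 6 | 6·1 = 6
M: 6·5+1·0 = 30 | 6·5 = 30
X: 6·7+1·0 = 42 | 6·7 = 42
gcd(6,1,6) = 1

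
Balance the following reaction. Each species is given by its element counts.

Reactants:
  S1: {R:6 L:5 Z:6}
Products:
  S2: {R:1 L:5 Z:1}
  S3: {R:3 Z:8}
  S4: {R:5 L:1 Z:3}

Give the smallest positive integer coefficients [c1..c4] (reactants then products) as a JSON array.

Coefficients: [6, 5, 2, 5]

R: 6·6 = 36 | 5·1+2·3+5·5 = 36
L: 6·5 = 30 | 5·5+2·0+5·1 = 30
Z: 6·6 = 36 | 5·1+2·8+5·3 = 36
gcd(6,5,2,5) = 1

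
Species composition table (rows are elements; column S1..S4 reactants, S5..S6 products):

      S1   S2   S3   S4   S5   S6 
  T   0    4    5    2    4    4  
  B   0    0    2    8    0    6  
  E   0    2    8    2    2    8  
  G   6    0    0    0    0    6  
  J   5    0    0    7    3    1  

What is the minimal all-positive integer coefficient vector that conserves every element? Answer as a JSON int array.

Coefficients: [2, 4, 2, 1, 5, 2]

T: 2·0+4·4+2·5+1·2 = 28 | 5·4+2·4 = 28
B: 2·0+4·0+2·2+1·8 = 12 | 5·0+2·6 = 12
E: 2·0+4·2+2·8+1·2 = 26 | 5·2+2·8 = 26
G: 2·6+4·0+2·0+1·0 = 12 | 5·0+2·6 = 12
J: 2·5+4·0+2·0+1·7 = 17 | 5·3+2·1 = 17
gcd(2,4,2,1,5,2) = 1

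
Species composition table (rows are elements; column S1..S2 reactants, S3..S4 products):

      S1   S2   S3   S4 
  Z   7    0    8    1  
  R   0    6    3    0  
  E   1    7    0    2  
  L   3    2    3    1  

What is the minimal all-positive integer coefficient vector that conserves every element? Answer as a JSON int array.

Z: 3·7+1·0 = 21 | 2·8+5·1 = 21
R: 3·0+1·6 = 6 | 2·3+5·0 = 6
E: 3·1+1·7 = 10 | 2·0+5·2 = 10
L: 3·3+1·2 = 11 | 2·3+5·1 = 11
gcd(3,1,2,5) = 1

Coefficients: [3, 1, 2, 5]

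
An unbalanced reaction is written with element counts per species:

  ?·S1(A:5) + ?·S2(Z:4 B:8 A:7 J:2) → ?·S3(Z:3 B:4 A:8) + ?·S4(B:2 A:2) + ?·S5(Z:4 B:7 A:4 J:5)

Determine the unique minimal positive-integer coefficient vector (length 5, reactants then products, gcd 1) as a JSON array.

Coefficients: [3, 5, 4, 5, 2]

Z: 3·0+5·4 = 20 | 4·3+5·0+2·4 = 20
B: 3·0+5·8 = 40 | 4·4+5·2+2·7 = 40
A: 3·5+5·7 = 50 | 4·8+5·2+2·4 = 50
J: 3·0+5·2 = 10 | 4·0+5·0+2·5 = 10
gcd(3,5,4,5,2) = 1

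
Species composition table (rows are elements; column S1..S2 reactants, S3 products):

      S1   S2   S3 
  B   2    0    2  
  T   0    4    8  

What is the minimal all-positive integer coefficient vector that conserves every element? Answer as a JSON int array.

Coefficients: [1, 2, 1]

B: 1·2+2·0 = 2 | 1·2 = 2
T: 1·0+2·4 = 8 | 1·8 = 8
gcd(1,2,1) = 1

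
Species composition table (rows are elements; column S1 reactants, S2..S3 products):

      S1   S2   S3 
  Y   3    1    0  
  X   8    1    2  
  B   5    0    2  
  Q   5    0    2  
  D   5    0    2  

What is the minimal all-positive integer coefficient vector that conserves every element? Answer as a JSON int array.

Coefficients: [2, 6, 5]

Y: 2·3 = 6 | 6·1+5·0 = 6
X: 2·8 = 16 | 6·1+5·2 = 16
B: 2·5 = 10 | 6·0+5·2 = 10
Q: 2·5 = 10 | 6·0+5·2 = 10
D: 2·5 = 10 | 6·0+5·2 = 10
gcd(2,6,5) = 1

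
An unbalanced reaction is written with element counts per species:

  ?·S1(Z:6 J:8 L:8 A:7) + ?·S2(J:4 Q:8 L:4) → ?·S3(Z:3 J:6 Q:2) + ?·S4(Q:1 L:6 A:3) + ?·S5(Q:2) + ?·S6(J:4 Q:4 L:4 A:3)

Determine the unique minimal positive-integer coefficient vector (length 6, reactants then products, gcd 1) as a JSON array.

Coefficients: [3, 4, 6, 6, 5, 1]

Z: 3·6+4·0 = 18 | 6·3+6·0+5·0+1·0 = 18
J: 3·8+4·4 = 40 | 6·6+6·0+5·0+1·4 = 40
Q: 3·0+4·8 = 32 | 6·2+6·1+5·2+1·4 = 32
L: 3·8+4·4 = 40 | 6·0+6·6+5·0+1·4 = 40
A: 3·7+4·0 = 21 | 6·0+6·3+5·0+1·3 = 21
gcd(3,4,6,6,5,1) = 1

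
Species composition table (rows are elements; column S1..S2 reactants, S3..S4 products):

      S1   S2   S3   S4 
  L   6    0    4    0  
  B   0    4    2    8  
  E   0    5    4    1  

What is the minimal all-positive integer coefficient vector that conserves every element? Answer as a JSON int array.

L: 4·6+5·0 = 24 | 6·4+1·0 = 24
B: 4·0+5·4 = 20 | 6·2+1·8 = 20
E: 4·0+5·5 = 25 | 6·4+1·1 = 25
gcd(4,5,6,1) = 1

Coefficients: [4, 5, 6, 1]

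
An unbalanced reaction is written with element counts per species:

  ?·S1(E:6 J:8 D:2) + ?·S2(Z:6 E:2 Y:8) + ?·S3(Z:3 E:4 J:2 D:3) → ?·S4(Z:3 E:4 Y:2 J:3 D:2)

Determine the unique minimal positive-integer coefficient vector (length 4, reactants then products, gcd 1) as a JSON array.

Z: 1·0+1·6+2·3 = 12 | 4·3 = 12
E: 1·6+1·2+2·4 = 16 | 4·4 = 16
Y: 1·0+1·8+2·0 = 8 | 4·2 = 8
J: 1·8+1·0+2·2 = 12 | 4·3 = 12
D: 1·2+1·0+2·3 = 8 | 4·2 = 8
gcd(1,1,2,4) = 1

Coefficients: [1, 1, 2, 4]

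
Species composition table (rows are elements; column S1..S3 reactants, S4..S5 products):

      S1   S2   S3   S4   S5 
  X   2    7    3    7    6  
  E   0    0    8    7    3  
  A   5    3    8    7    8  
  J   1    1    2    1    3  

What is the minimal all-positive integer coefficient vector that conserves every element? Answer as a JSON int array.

Coefficients: [1, 5, 5, 4, 4]

X: 1·2+5·7+5·3 = 52 | 4·7+4·6 = 52
E: 1·0+5·0+5·8 = 40 | 4·7+4·3 = 40
A: 1·5+5·3+5·8 = 60 | 4·7+4·8 = 60
J: 1·1+5·1+5·2 = 16 | 4·1+4·3 = 16
gcd(1,5,5,4,4) = 1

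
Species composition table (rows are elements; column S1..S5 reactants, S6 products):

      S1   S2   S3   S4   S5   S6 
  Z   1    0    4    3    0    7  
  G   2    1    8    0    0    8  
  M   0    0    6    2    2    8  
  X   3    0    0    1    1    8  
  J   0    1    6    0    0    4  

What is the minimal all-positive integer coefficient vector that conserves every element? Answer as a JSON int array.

Coefficients: [5, 6, 1, 4, 5, 3]

Z: 5·1+6·0+1·4+4·3+5·0 = 21 | 3·7 = 21
G: 5·2+6·1+1·8+4·0+5·0 = 24 | 3·8 = 24
M: 5·0+6·0+1·6+4·2+5·2 = 24 | 3·8 = 24
X: 5·3+6·0+1·0+4·1+5·1 = 24 | 3·8 = 24
J: 5·0+6·1+1·6+4·0+5·0 = 12 | 3·4 = 12
gcd(5,6,1,4,5,3) = 1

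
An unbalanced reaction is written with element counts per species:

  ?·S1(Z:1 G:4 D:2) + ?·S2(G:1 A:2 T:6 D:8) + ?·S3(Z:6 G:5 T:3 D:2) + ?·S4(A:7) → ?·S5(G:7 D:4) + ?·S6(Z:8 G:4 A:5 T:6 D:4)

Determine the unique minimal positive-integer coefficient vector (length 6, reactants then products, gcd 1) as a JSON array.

Z: 4·1+2·0+6·6+3·0 = 40 | 4·0+5·8 = 40
G: 4·4+2·1+6·5+3·0 = 48 | 4·7+5·4 = 48
A: 4·0+2·2+6·0+3·7 = 25 | 4·0+5·5 = 25
T: 4·0+2·6+6·3+3·0 = 30 | 4·0+5·6 = 30
D: 4·2+2·8+6·2+3·0 = 36 | 4·4+5·4 = 36
gcd(4,2,6,3,4,5) = 1

Coefficients: [4, 2, 6, 3, 4, 5]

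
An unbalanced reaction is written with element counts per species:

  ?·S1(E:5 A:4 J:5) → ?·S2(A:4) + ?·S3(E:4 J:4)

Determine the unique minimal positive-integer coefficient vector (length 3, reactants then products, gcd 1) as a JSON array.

Coefficients: [4, 4, 5]

E: 4·5 = 20 | 4·0+5·4 = 20
A: 4·4 = 16 | 4·4+5·0 = 16
J: 4·5 = 20 | 4·0+5·4 = 20
gcd(4,4,5) = 1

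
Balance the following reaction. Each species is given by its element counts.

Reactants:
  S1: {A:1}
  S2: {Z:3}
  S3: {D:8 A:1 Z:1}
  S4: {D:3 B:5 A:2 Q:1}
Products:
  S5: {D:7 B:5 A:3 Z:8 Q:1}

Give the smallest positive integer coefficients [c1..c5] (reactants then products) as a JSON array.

D: 1·0+5·0+1·8+2·3 = 14 | 2·7 = 14
B: 1·0+5·0+1·0+2·5 = 10 | 2·5 = 10
A: 1·1+5·0+1·1+2·2 = 6 | 2·3 = 6
Z: 1·0+5·3+1·1+2·0 = 16 | 2·8 = 16
Q: 1·0+5·0+1·0+2·1 = 2 | 2·1 = 2
gcd(1,5,1,2,2) = 1

Coefficients: [1, 5, 1, 2, 2]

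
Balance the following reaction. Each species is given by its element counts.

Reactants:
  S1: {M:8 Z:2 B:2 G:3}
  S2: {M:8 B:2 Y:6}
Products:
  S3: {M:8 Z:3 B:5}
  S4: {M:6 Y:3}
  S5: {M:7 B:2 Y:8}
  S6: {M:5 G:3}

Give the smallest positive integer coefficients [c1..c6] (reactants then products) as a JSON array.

M: 3·8+5·8 = 64 | 2·8+2·6+3·7+3·5 = 64
Z: 3·2+5·0 = 6 | 2·3+2·0+3·0+3·0 = 6
B: 3·2+5·2 = 16 | 2·5+2·0+3·2+3·0 = 16
G: 3·3+5·0 = 9 | 2·0+2·0+3·0+3·3 = 9
Y: 3·0+5·6 = 30 | 2·0+2·3+3·8+3·0 = 30
gcd(3,5,2,2,3,3) = 1

Coefficients: [3, 5, 2, 2, 3, 3]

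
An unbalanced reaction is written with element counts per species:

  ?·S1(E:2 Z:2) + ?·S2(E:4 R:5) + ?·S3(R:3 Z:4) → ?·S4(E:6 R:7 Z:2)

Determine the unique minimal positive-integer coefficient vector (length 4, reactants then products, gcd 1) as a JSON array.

Coefficients: [2, 5, 1, 4]

E: 2·2+5·4+1·0 = 24 | 4·6 = 24
R: 2·0+5·5+1·3 = 28 | 4·7 = 28
Z: 2·2+5·0+1·4 = 8 | 4·2 = 8
gcd(2,5,1,4) = 1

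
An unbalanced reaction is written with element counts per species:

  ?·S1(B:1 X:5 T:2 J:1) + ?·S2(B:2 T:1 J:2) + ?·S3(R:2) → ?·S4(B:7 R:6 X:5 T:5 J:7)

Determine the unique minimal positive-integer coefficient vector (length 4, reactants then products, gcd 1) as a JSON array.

Coefficients: [1, 3, 3, 1]

B: 1·1+3·2+3·0 = 7 | 1·7 = 7
R: 1·0+3·0+3·2 = 6 | 1·6 = 6
X: 1·5+3·0+3·0 = 5 | 1·5 = 5
T: 1·2+3·1+3·0 = 5 | 1·5 = 5
J: 1·1+3·2+3·0 = 7 | 1·7 = 7
gcd(1,3,3,1) = 1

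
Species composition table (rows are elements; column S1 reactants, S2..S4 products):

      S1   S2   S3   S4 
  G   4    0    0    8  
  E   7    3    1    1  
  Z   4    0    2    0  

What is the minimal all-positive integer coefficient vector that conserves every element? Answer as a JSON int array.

G: 2·4 = 8 | 3·0+4·0+1·8 = 8
E: 2·7 = 14 | 3·3+4·1+1·1 = 14
Z: 2·4 = 8 | 3·0+4·2+1·0 = 8
gcd(2,3,4,1) = 1

Coefficients: [2, 3, 4, 1]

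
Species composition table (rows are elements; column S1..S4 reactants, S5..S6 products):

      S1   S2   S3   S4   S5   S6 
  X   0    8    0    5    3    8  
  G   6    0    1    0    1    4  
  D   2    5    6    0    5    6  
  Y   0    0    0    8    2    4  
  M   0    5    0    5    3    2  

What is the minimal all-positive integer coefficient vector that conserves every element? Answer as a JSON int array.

Coefficients: [1, 2, 4, 2, 6, 1]

X: 1·0+2·8+4·0+2·5 = 26 | 6·3+1·8 = 26
G: 1·6+2·0+4·1+2·0 = 10 | 6·1+1·4 = 10
D: 1·2+2·5+4·6+2·0 = 36 | 6·5+1·6 = 36
Y: 1·0+2·0+4·0+2·8 = 16 | 6·2+1·4 = 16
M: 1·0+2·5+4·0+2·5 = 20 | 6·3+1·2 = 20
gcd(1,2,4,2,6,1) = 1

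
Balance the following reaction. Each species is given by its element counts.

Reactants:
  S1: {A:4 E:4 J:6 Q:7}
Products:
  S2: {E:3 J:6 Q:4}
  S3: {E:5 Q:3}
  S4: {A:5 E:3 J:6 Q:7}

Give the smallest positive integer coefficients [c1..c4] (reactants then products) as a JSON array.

Coefficients: [5, 1, 1, 4]

A: 5·4 = 20 | 1·0+1·0+4·5 = 20
E: 5·4 = 20 | 1·3+1·5+4·3 = 20
J: 5·6 = 30 | 1·6+1·0+4·6 = 30
Q: 5·7 = 35 | 1·4+1·3+4·7 = 35
gcd(5,1,1,4) = 1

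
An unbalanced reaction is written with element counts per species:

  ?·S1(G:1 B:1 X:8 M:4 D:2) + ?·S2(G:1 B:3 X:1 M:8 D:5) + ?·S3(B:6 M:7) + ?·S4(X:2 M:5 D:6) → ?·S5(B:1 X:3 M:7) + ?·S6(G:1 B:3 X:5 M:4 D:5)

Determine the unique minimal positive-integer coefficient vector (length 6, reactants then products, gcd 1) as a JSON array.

Coefficients: [4, 1, 2, 2, 4, 5]

G: 4·1+1·1+2·0+2·0 = 5 | 4·0+5·1 = 5
B: 4·1+1·3+2·6+2·0 = 19 | 4·1+5·3 = 19
X: 4·8+1·1+2·0+2·2 = 37 | 4·3+5·5 = 37
M: 4·4+1·8+2·7+2·5 = 48 | 4·7+5·4 = 48
D: 4·2+1·5+2·0+2·6 = 25 | 4·0+5·5 = 25
gcd(4,1,2,2,4,5) = 1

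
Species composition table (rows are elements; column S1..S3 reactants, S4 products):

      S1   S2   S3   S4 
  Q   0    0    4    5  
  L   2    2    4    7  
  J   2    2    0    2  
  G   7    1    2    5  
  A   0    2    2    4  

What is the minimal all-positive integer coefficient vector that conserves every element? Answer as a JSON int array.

Coefficients: [1, 3, 5, 4]

Q: 1·0+3·0+5·4 = 20 | 4·5 = 20
L: 1·2+3·2+5·4 = 28 | 4·7 = 28
J: 1·2+3·2+5·0 = 8 | 4·2 = 8
G: 1·7+3·1+5·2 = 20 | 4·5 = 20
A: 1·0+3·2+5·2 = 16 | 4·4 = 16
gcd(1,3,5,4) = 1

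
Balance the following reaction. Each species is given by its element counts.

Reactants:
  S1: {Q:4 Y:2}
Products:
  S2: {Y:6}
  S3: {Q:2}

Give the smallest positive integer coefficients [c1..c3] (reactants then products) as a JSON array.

Q: 3·4 = 12 | 1·0+6·2 = 12
Y: 3·2 = 6 | 1·6+6·0 = 6
gcd(3,1,6) = 1

Coefficients: [3, 1, 6]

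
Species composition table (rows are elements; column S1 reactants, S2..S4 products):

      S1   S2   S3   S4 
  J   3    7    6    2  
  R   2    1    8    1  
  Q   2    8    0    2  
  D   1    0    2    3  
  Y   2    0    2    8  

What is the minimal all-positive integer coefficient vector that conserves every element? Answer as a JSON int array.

J: 5·3 = 15 | 1·7+1·6+1·2 = 15
R: 5·2 = 10 | 1·1+1·8+1·1 = 10
Q: 5·2 = 10 | 1·8+1·0+1·2 = 10
D: 5·1 = 5 | 1·0+1·2+1·3 = 5
Y: 5·2 = 10 | 1·0+1·2+1·8 = 10
gcd(5,1,1,1) = 1

Coefficients: [5, 1, 1, 1]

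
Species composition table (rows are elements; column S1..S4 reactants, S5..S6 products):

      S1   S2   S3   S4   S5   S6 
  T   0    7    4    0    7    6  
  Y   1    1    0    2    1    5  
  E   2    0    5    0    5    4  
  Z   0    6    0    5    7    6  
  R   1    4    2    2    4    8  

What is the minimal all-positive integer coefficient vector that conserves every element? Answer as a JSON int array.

T: 4·0+3·7+3·4+3·0 = 33 | 3·7+2·6 = 33
Y: 4·1+3·1+3·0+3·2 = 13 | 3·1+2·5 = 13
E: 4·2+3·0+3·5+3·0 = 23 | 3·5+2·4 = 23
Z: 4·0+3·6+3·0+3·5 = 33 | 3·7+2·6 = 33
R: 4·1+3·4+3·2+3·2 = 28 | 3·4+2·8 = 28
gcd(4,3,3,3,3,2) = 1

Coefficients: [4, 3, 3, 3, 3, 2]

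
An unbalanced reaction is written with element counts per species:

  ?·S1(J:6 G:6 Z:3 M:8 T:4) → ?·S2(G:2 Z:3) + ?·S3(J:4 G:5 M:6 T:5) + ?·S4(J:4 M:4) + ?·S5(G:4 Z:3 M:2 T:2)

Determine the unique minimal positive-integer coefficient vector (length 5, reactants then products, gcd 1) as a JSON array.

J: 6·6 = 36 | 4·0+4·4+5·4+2·0 = 36
G: 6·6 = 36 | 4·2+4·5+5·0+2·4 = 36
Z: 6·3 = 18 | 4·3+4·0+5·0+2·3 = 18
M: 6·8 = 48 | 4·0+4·6+5·4+2·2 = 48
T: 6·4 = 24 | 4·0+4·5+5·0+2·2 = 24
gcd(6,4,4,5,2) = 1

Coefficients: [6, 4, 4, 5, 2]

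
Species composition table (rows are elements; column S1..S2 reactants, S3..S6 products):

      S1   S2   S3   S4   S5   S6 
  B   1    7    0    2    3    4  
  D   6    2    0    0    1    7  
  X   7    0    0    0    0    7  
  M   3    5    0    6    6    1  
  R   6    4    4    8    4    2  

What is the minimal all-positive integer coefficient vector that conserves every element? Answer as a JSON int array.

B: 5·1+4·7 = 33 | 2·0+2·2+3·3+5·4 = 33
D: 5·6+4·2 = 38 | 2·0+2·0+3·1+5·7 = 38
X: 5·7+4·0 = 35 | 2·0+2·0+3·0+5·7 = 35
M: 5·3+4·5 = 35 | 2·0+2·6+3·6+5·1 = 35
R: 5·6+4·4 = 46 | 2·4+2·8+3·4+5·2 = 46
gcd(5,4,2,2,3,5) = 1

Coefficients: [5, 4, 2, 2, 3, 5]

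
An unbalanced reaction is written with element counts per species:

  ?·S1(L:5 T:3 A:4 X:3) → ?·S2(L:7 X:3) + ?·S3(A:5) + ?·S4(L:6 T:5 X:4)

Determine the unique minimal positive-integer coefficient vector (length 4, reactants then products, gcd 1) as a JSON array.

Coefficients: [5, 1, 4, 3]

L: 5·5 = 25 | 1·7+4·0+3·6 = 25
T: 5·3 = 15 | 1·0+4·0+3·5 = 15
A: 5·4 = 20 | 1·0+4·5+3·0 = 20
X: 5·3 = 15 | 1·3+4·0+3·4 = 15
gcd(5,1,4,3) = 1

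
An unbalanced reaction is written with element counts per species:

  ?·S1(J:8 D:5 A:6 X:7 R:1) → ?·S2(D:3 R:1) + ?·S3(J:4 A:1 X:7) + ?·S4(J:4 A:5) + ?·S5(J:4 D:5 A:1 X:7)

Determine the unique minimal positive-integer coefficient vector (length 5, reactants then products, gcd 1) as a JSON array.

J: 5·8 = 40 | 5·0+3·4+5·4+2·4 = 40
D: 5·5 = 25 | 5·3+3·0+5·0+2·5 = 25
A: 5·6 = 30 | 5·0+3·1+5·5+2·1 = 30
X: 5·7 = 35 | 5·0+3·7+5·0+2·7 = 35
R: 5·1 = 5 | 5·1+3·0+5·0+2·0 = 5
gcd(5,5,3,5,2) = 1

Coefficients: [5, 5, 3, 5, 2]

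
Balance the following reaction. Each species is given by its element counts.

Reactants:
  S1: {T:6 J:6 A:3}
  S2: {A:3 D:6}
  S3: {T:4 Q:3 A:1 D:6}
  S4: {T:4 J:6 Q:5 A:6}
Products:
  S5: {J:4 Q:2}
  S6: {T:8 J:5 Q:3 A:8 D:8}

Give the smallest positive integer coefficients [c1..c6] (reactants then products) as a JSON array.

T: 4·6+5·0+3·4+3·4 = 48 | 3·0+6·8 = 48
J: 4·6+5·0+3·0+3·6 = 42 | 3·4+6·5 = 42
Q: 4·0+5·0+3·3+3·5 = 24 | 3·2+6·3 = 24
A: 4·3+5·3+3·1+3·6 = 48 | 3·0+6·8 = 48
D: 4·0+5·6+3·6+3·0 = 48 | 3·0+6·8 = 48
gcd(4,5,3,3,3,6) = 1

Coefficients: [4, 5, 3, 3, 3, 6]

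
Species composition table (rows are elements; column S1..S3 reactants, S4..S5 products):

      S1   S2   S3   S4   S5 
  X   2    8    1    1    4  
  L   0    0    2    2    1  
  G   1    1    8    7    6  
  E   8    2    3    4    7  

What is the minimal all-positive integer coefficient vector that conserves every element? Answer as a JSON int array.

Coefficients: [3, 1, 6, 4, 4]

X: 3·2+1·8+6·1 = 20 | 4·1+4·4 = 20
L: 3·0+1·0+6·2 = 12 | 4·2+4·1 = 12
G: 3·1+1·1+6·8 = 52 | 4·7+4·6 = 52
E: 3·8+1·2+6·3 = 44 | 4·4+4·7 = 44
gcd(3,1,6,4,4) = 1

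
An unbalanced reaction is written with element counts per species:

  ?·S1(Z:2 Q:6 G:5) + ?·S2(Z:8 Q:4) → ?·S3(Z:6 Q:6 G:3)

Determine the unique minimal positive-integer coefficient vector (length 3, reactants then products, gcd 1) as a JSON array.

Coefficients: [3, 3, 5]

Z: 3·2+3·8 = 30 | 5·6 = 30
Q: 3·6+3·4 = 30 | 5·6 = 30
G: 3·5+3·0 = 15 | 5·3 = 15
gcd(3,3,5) = 1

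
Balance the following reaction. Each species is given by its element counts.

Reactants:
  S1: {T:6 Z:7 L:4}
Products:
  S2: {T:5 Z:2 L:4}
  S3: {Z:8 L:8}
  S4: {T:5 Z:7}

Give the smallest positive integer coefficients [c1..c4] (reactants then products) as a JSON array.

T: 5·6 = 30 | 3·5+1·0+3·5 = 30
Z: 5·7 = 35 | 3·2+1·8+3·7 = 35
L: 5·4 = 20 | 3·4+1·8+3·0 = 20
gcd(5,3,1,3) = 1

Coefficients: [5, 3, 1, 3]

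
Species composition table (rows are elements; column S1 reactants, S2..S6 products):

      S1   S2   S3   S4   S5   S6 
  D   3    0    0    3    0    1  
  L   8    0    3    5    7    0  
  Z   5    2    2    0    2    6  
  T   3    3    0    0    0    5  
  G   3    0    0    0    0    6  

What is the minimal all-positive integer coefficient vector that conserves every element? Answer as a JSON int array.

Coefficients: [6, 1, 3, 5, 2, 3]

D: 6·3 = 18 | 1·0+3·0+5·3+2·0+3·1 = 18
L: 6·8 = 48 | 1·0+3·3+5·5+2·7+3·0 = 48
Z: 6·5 = 30 | 1·2+3·2+5·0+2·2+3·6 = 30
T: 6·3 = 18 | 1·3+3·0+5·0+2·0+3·5 = 18
G: 6·3 = 18 | 1·0+3·0+5·0+2·0+3·6 = 18
gcd(6,1,3,5,2,3) = 1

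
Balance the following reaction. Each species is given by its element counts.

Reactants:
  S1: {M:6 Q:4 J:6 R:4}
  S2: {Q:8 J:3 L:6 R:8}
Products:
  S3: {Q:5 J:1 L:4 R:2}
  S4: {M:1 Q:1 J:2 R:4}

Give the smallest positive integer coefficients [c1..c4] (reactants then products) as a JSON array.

M: 1·6+4·0 = 6 | 6·0+6·1 = 6
Q: 1·4+4·8 = 36 | 6·5+6·1 = 36
J: 1·6+4·3 = 18 | 6·1+6·2 = 18
L: 1·0+4·6 = 24 | 6·4+6·0 = 24
R: 1·4+4·8 = 36 | 6·2+6·4 = 36
gcd(1,4,6,6) = 1

Coefficients: [1, 4, 6, 6]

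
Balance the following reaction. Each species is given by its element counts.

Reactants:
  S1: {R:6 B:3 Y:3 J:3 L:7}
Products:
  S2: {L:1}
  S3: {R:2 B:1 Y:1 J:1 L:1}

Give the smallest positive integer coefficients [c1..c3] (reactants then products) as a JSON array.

Coefficients: [1, 4, 3]

R: 1·6 = 6 | 4·0+3·2 = 6
B: 1·3 = 3 | 4·0+3·1 = 3
Y: 1·3 = 3 | 4·0+3·1 = 3
J: 1·3 = 3 | 4·0+3·1 = 3
L: 1·7 = 7 | 4·1+3·1 = 7
gcd(1,4,3) = 1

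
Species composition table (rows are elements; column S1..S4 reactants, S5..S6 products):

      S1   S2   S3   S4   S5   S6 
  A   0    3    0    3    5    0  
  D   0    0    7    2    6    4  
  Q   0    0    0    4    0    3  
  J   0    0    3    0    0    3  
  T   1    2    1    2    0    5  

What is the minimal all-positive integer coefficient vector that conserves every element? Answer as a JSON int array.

Coefficients: [6, 2, 4, 3, 3, 4]

A: 6·0+2·3+4·0+3·3 = 15 | 3·5+4·0 = 15
D: 6·0+2·0+4·7+3·2 = 34 | 3·6+4·4 = 34
Q: 6·0+2·0+4·0+3·4 = 12 | 3·0+4·3 = 12
J: 6·0+2·0+4·3+3·0 = 12 | 3·0+4·3 = 12
T: 6·1+2·2+4·1+3·2 = 20 | 3·0+4·5 = 20
gcd(6,2,4,3,3,4) = 1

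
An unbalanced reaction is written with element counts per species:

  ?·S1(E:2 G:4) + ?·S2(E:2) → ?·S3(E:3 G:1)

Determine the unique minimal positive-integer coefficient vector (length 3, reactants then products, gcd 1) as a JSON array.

Coefficients: [1, 5, 4]

E: 1·2+5·2 = 12 | 4·3 = 12
G: 1·4+5·0 = 4 | 4·1 = 4
gcd(1,5,4) = 1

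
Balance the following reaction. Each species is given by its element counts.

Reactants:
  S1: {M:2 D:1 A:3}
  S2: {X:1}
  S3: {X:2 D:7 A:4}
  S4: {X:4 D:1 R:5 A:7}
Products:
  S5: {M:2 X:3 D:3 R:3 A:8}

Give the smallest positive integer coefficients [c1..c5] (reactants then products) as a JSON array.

Coefficients: [5, 1, 1, 3, 5]

M: 5·2+1·0+1·0+3·0 = 10 | 5·2 = 10
X: 5·0+1·1+1·2+3·4 = 15 | 5·3 = 15
D: 5·1+1·0+1·7+3·1 = 15 | 5·3 = 15
R: 5·0+1·0+1·0+3·5 = 15 | 5·3 = 15
A: 5·3+1·0+1·4+3·7 = 40 | 5·8 = 40
gcd(5,1,1,3,5) = 1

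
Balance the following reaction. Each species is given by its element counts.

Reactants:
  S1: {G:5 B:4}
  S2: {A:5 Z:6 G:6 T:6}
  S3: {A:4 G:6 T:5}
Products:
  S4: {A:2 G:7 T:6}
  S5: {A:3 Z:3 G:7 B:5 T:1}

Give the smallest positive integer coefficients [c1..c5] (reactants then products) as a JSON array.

Coefficients: [5, 2, 2, 3, 4]

A: 5·0+2·5+2·4 = 18 | 3·2+4·3 = 18
Z: 5·0+2·6+2·0 = 12 | 3·0+4·3 = 12
G: 5·5+2·6+2·6 = 49 | 3·7+4·7 = 49
B: 5·4+2·0+2·0 = 20 | 3·0+4·5 = 20
T: 5·0+2·6+2·5 = 22 | 3·6+4·1 = 22
gcd(5,2,2,3,4) = 1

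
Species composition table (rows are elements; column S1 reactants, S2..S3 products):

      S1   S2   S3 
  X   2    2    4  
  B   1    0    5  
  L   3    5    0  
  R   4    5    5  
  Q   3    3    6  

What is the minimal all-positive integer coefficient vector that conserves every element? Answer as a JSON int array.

X: 5·2 = 10 | 3·2+1·4 = 10
B: 5·1 = 5 | 3·0+1·5 = 5
L: 5·3 = 15 | 3·5+1·0 = 15
R: 5·4 = 20 | 3·5+1·5 = 20
Q: 5·3 = 15 | 3·3+1·6 = 15
gcd(5,3,1) = 1

Coefficients: [5, 3, 1]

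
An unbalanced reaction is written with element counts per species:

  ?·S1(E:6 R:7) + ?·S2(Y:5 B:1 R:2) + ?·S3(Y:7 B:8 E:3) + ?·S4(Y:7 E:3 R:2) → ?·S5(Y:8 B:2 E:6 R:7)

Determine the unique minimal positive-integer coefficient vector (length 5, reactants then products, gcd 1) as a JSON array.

Y: 4·0+4·5+1·7+3·7 = 48 | 6·8 = 48
B: 4·0+4·1+1·8+3·0 = 12 | 6·2 = 12
E: 4·6+4·0+1·3+3·3 = 36 | 6·6 = 36
R: 4·7+4·2+1·0+3·2 = 42 | 6·7 = 42
gcd(4,4,1,3,6) = 1

Coefficients: [4, 4, 1, 3, 6]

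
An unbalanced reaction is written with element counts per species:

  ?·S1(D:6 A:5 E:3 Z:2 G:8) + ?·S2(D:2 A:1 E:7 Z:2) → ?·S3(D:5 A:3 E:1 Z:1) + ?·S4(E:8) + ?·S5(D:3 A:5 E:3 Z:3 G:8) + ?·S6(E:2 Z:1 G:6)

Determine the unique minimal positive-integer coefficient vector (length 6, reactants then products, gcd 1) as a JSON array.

Coefficients: [5, 3, 6, 2, 2, 4]

D: 5·6+3·2 = 36 | 6·5+2·0+2·3+4·0 = 36
A: 5·5+3·1 = 28 | 6·3+2·0+2·5+4·0 = 28
E: 5·3+3·7 = 36 | 6·1+2·8+2·3+4·2 = 36
Z: 5·2+3·2 = 16 | 6·1+2·0+2·3+4·1 = 16
G: 5·8+3·0 = 40 | 6·0+2·0+2·8+4·6 = 40
gcd(5,3,6,2,2,4) = 1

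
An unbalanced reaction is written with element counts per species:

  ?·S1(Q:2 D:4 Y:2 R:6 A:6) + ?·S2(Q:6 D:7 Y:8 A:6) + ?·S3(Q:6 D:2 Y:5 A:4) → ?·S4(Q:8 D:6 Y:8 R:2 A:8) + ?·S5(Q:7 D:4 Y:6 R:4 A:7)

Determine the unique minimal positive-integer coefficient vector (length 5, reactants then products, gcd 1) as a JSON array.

Coefficients: [3, 2, 6, 5, 2]

Q: 3·2+2·6+6·6 = 54 | 5·8+2·7 = 54
D: 3·4+2·7+6·2 = 38 | 5·6+2·4 = 38
Y: 3·2+2·8+6·5 = 52 | 5·8+2·6 = 52
R: 3·6+2·0+6·0 = 18 | 5·2+2·4 = 18
A: 3·6+2·6+6·4 = 54 | 5·8+2·7 = 54
gcd(3,2,6,5,2) = 1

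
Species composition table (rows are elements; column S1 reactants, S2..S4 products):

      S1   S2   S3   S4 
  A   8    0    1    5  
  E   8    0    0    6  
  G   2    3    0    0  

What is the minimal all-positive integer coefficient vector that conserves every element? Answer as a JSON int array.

Coefficients: [3, 2, 4, 4]

A: 3·8 = 24 | 2·0+4·1+4·5 = 24
E: 3·8 = 24 | 2·0+4·0+4·6 = 24
G: 3·2 = 6 | 2·3+4·0+4·0 = 6
gcd(3,2,4,4) = 1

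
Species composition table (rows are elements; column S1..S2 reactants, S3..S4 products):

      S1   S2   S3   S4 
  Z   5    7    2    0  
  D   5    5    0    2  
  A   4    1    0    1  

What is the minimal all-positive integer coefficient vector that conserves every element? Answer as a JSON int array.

Z: 1·5+1·7 = 12 | 6·2+5·0 = 12
D: 1·5+1·5 = 10 | 6·0+5·2 = 10
A: 1·4+1·1 = 5 | 6·0+5·1 = 5
gcd(1,1,6,5) = 1

Coefficients: [1, 1, 6, 5]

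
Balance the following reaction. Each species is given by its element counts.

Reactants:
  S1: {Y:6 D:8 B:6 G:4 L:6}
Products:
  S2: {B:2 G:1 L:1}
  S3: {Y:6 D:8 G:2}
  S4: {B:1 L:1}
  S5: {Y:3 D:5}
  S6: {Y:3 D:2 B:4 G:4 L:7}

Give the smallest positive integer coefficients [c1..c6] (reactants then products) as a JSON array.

Y: 4·6 = 24 | 6·0+1·6+4·0+4·3+2·3 = 24
D: 4·8 = 32 | 6·0+1·8+4·0+4·5+2·2 = 32
B: 4·6 = 24 | 6·2+1·0+4·1+4·0+2·4 = 24
G: 4·4 = 16 | 6·1+1·2+4·0+4·0+2·4 = 16
L: 4·6 = 24 | 6·1+1·0+4·1+4·0+2·7 = 24
gcd(4,6,1,4,4,2) = 1

Coefficients: [4, 6, 1, 4, 4, 2]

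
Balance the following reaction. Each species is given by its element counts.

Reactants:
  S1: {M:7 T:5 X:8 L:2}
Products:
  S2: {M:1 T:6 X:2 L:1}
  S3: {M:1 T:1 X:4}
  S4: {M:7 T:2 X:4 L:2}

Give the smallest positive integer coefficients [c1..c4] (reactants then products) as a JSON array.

Coefficients: [5, 2, 5, 4]

M: 5·7 = 35 | 2·1+5·1+4·7 = 35
T: 5·5 = 25 | 2·6+5·1+4·2 = 25
X: 5·8 = 40 | 2·2+5·4+4·4 = 40
L: 5·2 = 10 | 2·1+5·0+4·2 = 10
gcd(5,2,5,4) = 1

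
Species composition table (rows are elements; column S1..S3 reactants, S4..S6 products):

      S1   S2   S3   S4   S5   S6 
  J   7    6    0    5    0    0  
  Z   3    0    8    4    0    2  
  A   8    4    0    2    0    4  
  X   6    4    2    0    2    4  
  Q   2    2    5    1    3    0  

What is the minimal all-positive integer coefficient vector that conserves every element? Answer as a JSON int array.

Coefficients: [2, 1, 2, 4, 4, 3]

J: 2·7+1·6+2·0 = 20 | 4·5+4·0+3·0 = 20
Z: 2·3+1·0+2·8 = 22 | 4·4+4·0+3·2 = 22
A: 2·8+1·4+2·0 = 20 | 4·2+4·0+3·4 = 20
X: 2·6+1·4+2·2 = 20 | 4·0+4·2+3·4 = 20
Q: 2·2+1·2+2·5 = 16 | 4·1+4·3+3·0 = 16
gcd(2,1,2,4,4,3) = 1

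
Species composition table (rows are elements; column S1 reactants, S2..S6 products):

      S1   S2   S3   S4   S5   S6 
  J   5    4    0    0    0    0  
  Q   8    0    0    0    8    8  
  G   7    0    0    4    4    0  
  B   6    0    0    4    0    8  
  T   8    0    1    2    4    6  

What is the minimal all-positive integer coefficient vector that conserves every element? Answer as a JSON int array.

Coefficients: [4, 5, 6, 4, 3, 1]

J: 4·5 = 20 | 5·4+6·0+4·0+3·0+1·0 = 20
Q: 4·8 = 32 | 5·0+6·0+4·0+3·8+1·8 = 32
G: 4·7 = 28 | 5·0+6·0+4·4+3·4+1·0 = 28
B: 4·6 = 24 | 5·0+6·0+4·4+3·0+1·8 = 24
T: 4·8 = 32 | 5·0+6·1+4·2+3·4+1·6 = 32
gcd(4,5,6,4,3,1) = 1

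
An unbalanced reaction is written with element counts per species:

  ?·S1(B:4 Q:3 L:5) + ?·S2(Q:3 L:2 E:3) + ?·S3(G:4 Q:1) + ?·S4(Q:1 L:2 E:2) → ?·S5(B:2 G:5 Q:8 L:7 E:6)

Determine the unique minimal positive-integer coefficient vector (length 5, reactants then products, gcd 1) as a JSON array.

B: 2·4+6·0+5·0+3·0 = 8 | 4·2 = 8
G: 2·0+6·0+5·4+3·0 = 20 | 4·5 = 20
Q: 2·3+6·3+5·1+3·1 = 32 | 4·8 = 32
L: 2·5+6·2+5·0+3·2 = 28 | 4·7 = 28
E: 2·0+6·3+5·0+3·2 = 24 | 4·6 = 24
gcd(2,6,5,3,4) = 1

Coefficients: [2, 6, 5, 3, 4]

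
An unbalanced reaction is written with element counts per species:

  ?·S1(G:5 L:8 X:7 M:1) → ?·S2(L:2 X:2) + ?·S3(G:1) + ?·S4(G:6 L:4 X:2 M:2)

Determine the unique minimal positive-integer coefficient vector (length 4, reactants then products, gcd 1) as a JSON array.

G: 2·5 = 10 | 6·0+4·1+1·6 = 10
L: 2·8 = 16 | 6·2+4·0+1·4 = 16
X: 2·7 = 14 | 6·2+4·0+1·2 = 14
M: 2·1 = 2 | 6·0+4·0+1·2 = 2
gcd(2,6,4,1) = 1

Coefficients: [2, 6, 4, 1]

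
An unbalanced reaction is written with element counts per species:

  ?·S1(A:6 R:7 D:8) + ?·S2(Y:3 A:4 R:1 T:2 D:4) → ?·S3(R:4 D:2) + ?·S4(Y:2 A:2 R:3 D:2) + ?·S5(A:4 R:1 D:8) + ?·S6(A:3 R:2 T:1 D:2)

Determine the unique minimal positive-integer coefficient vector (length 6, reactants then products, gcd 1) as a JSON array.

Coefficients: [3, 2, 1, 3, 2, 4]

Y: 3·0+2·3 = 6 | 1·0+3·2+2·0+4·0 = 6
A: 3·6+2·4 = 26 | 1·0+3·2+2·4+4·3 = 26
R: 3·7+2·1 = 23 | 1·4+3·3+2·1+4·2 = 23
T: 3·0+2·2 = 4 | 1·0+3·0+2·0+4·1 = 4
D: 3·8+2·4 = 32 | 1·2+3·2+2·8+4·2 = 32
gcd(3,2,1,3,2,4) = 1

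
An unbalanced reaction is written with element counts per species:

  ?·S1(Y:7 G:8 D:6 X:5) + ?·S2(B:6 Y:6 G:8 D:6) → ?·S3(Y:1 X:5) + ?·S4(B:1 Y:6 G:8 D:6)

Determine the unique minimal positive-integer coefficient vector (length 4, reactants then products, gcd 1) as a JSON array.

Coefficients: [5, 1, 5, 6]

B: 5·0+1·6 = 6 | 5·0+6·1 = 6
Y: 5·7+1·6 = 41 | 5·1+6·6 = 41
G: 5·8+1·8 = 48 | 5·0+6·8 = 48
D: 5·6+1·6 = 36 | 5·0+6·6 = 36
X: 5·5+1·0 = 25 | 5·5+6·0 = 25
gcd(5,1,5,6) = 1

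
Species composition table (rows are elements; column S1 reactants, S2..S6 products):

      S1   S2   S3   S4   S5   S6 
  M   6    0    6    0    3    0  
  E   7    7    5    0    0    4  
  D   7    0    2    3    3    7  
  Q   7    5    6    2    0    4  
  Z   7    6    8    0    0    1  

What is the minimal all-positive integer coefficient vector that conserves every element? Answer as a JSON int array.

Coefficients: [5, 3, 2, 2, 6, 1]

M: 5·6 = 30 | 3·0+2·6+2·0+6·3+1·0 = 30
E: 5·7 = 35 | 3·7+2·5+2·0+6·0+1·4 = 35
D: 5·7 = 35 | 3·0+2·2+2·3+6·3+1·7 = 35
Q: 5·7 = 35 | 3·5+2·6+2·2+6·0+1·4 = 35
Z: 5·7 = 35 | 3·6+2·8+2·0+6·0+1·1 = 35
gcd(5,3,2,2,6,1) = 1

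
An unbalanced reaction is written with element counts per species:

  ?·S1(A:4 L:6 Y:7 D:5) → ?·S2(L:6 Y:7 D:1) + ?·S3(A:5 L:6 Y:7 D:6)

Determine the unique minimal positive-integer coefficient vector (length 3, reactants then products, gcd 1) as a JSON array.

Coefficients: [5, 1, 4]

A: 5·4 = 20 | 1·0+4·5 = 20
L: 5·6 = 30 | 1·6+4·6 = 30
Y: 5·7 = 35 | 1·7+4·7 = 35
D: 5·5 = 25 | 1·1+4·6 = 25
gcd(5,1,4) = 1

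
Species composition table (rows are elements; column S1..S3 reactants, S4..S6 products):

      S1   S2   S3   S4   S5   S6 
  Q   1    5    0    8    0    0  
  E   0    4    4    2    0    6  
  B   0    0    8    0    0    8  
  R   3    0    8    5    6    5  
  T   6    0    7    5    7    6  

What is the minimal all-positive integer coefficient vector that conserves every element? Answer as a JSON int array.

Q: 4·1+4·5+5·0 = 24 | 3·8+2·0+5·0 = 24
E: 4·0+4·4+5·4 = 36 | 3·2+2·0+5·6 = 36
B: 4·0+4·0+5·8 = 40 | 3·0+2·0+5·8 = 40
R: 4·3+4·0+5·8 = 52 | 3·5+2·6+5·5 = 52
T: 4·6+4·0+5·7 = 59 | 3·5+2·7+5·6 = 59
gcd(4,4,5,3,2,5) = 1

Coefficients: [4, 4, 5, 3, 2, 5]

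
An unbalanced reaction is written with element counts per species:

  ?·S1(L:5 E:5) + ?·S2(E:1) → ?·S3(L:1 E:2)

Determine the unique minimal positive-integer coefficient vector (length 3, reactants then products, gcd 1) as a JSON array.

L: 1·5+5·0 = 5 | 5·1 = 5
E: 1·5+5·1 = 10 | 5·2 = 10
gcd(1,5,5) = 1

Coefficients: [1, 5, 5]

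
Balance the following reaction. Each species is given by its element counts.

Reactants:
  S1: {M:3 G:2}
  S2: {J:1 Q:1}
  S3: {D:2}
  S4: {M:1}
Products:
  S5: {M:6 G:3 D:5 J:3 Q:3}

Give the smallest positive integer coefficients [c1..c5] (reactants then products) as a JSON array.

Coefficients: [3, 6, 5, 3, 2]

M: 3·3+6·0+5·0+3·1 = 12 | 2·6 = 12
G: 3·2+6·0+5·0+3·0 = 6 | 2·3 = 6
D: 3·0+6·0+5·2+3·0 = 10 | 2·5 = 10
J: 3·0+6·1+5·0+3·0 = 6 | 2·3 = 6
Q: 3·0+6·1+5·0+3·0 = 6 | 2·3 = 6
gcd(3,6,5,3,2) = 1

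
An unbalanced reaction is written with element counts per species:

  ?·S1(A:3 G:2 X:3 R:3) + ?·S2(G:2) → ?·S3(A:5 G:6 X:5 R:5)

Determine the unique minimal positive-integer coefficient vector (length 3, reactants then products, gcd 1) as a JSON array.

Coefficients: [5, 4, 3]

A: 5·3+4·0 = 15 | 3·5 = 15
G: 5·2+4·2 = 18 | 3·6 = 18
X: 5·3+4·0 = 15 | 3·5 = 15
R: 5·3+4·0 = 15 | 3·5 = 15
gcd(5,4,3) = 1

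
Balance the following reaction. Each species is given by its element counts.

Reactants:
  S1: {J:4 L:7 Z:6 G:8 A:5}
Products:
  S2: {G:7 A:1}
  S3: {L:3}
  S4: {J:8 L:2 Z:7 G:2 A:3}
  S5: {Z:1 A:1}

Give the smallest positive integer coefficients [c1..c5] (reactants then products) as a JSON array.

J: 2·4 = 8 | 2·0+4·0+1·8+5·0 = 8
L: 2·7 = 14 | 2·0+4·3+1·2+5·0 = 14
Z: 2·6 = 12 | 2·0+4·0+1·7+5·1 = 12
G: 2·8 = 16 | 2·7+4·0+1·2+5·0 = 16
A: 2·5 = 10 | 2·1+4·0+1·3+5·1 = 10
gcd(2,2,4,1,5) = 1

Coefficients: [2, 2, 4, 1, 5]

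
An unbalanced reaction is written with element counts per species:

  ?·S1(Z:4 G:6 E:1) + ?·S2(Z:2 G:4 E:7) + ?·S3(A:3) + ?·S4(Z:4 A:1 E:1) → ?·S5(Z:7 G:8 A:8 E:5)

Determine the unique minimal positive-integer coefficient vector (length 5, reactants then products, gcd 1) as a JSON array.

Z: 2·4+1·2+5·0+1·4 = 14 | 2·7 = 14
G: 2·6+1·4+5·0+1·0 = 16 | 2·8 = 16
A: 2·0+1·0+5·3+1·1 = 16 | 2·8 = 16
E: 2·1+1·7+5·0+1·1 = 10 | 2·5 = 10
gcd(2,1,5,1,2) = 1

Coefficients: [2, 1, 5, 1, 2]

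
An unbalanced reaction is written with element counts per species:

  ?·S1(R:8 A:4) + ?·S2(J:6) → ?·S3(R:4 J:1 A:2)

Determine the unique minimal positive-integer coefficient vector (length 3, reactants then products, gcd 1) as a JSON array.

R: 3·8+1·0 = 24 | 6·4 = 24
J: 3·0+1·6 = 6 | 6·1 = 6
A: 3·4+1·0 = 12 | 6·2 = 12
gcd(3,1,6) = 1

Coefficients: [3, 1, 6]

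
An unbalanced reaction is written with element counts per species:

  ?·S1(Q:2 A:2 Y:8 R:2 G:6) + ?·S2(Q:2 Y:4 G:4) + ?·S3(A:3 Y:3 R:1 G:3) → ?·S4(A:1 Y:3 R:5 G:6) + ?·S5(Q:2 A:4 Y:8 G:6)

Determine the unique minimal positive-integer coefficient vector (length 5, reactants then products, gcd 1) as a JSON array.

Q: 2·2+3·2+6·0 = 10 | 2·0+5·2 = 10
A: 2·2+3·0+6·3 = 22 | 2·1+5·4 = 22
Y: 2·8+3·4+6·3 = 46 | 2·3+5·8 = 46
R: 2·2+3·0+6·1 = 10 | 2·5+5·0 = 10
G: 2·6+3·4+6·3 = 42 | 2·6+5·6 = 42
gcd(2,3,6,2,5) = 1

Coefficients: [2, 3, 6, 2, 5]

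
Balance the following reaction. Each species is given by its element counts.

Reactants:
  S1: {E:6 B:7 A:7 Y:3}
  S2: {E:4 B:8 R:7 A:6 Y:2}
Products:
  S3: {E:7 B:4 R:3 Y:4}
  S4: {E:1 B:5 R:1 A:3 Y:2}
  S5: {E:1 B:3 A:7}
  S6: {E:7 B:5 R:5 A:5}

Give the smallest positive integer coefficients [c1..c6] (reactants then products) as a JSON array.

E: 4·6+3·4 = 36 | 2·7+5·1+3·1+2·7 = 36
B: 4·7+3·8 = 52 | 2·4+5·5+3·3+2·5 = 52
R: 4·0+3·7 = 21 | 2·3+5·1+3·0+2·5 = 21
A: 4·7+3·6 = 46 | 2·0+5·3+3·7+2·5 = 46
Y: 4·3+3·2 = 18 | 2·4+5·2+3·0+2·0 = 18
gcd(4,3,2,5,3,2) = 1

Coefficients: [4, 3, 2, 5, 3, 2]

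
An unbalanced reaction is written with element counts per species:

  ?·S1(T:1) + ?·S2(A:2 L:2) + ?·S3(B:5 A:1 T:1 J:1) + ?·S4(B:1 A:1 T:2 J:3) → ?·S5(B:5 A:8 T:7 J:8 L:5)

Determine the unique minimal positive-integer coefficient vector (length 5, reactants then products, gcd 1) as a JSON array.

Coefficients: [3, 5, 1, 5, 2]

B: 3·0+5·0+1·5+5·1 = 10 | 2·5 = 10
A: 3·0+5·2+1·1+5·1 = 16 | 2·8 = 16
T: 3·1+5·0+1·1+5·2 = 14 | 2·7 = 14
J: 3·0+5·0+1·1+5·3 = 16 | 2·8 = 16
L: 3·0+5·2+1·0+5·0 = 10 | 2·5 = 10
gcd(3,5,1,5,2) = 1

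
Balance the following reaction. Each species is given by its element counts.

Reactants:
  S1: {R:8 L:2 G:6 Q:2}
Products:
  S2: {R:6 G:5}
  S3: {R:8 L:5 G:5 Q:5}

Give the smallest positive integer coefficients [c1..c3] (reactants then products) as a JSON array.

Coefficients: [5, 4, 2]

R: 5·8 = 40 | 4·6+2·8 = 40
L: 5·2 = 10 | 4·0+2·5 = 10
G: 5·6 = 30 | 4·5+2·5 = 30
Q: 5·2 = 10 | 4·0+2·5 = 10
gcd(5,4,2) = 1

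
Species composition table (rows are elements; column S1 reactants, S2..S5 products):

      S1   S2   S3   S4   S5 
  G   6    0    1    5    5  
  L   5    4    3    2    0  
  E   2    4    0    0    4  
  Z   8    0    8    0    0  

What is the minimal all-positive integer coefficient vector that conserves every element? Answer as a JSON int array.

G: 6·6 = 36 | 1·0+6·1+4·5+2·5 = 36
L: 6·5 = 30 | 1·4+6·3+4·2+2·0 = 30
E: 6·2 = 12 | 1·4+6·0+4·0+2·4 = 12
Z: 6·8 = 48 | 1·0+6·8+4·0+2·0 = 48
gcd(6,1,6,4,2) = 1

Coefficients: [6, 1, 6, 4, 2]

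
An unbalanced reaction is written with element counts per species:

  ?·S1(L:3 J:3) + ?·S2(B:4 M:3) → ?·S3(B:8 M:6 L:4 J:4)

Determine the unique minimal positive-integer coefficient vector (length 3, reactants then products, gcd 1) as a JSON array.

Coefficients: [4, 6, 3]

B: 4·0+6·4 = 24 | 3·8 = 24
M: 4·0+6·3 = 18 | 3·6 = 18
L: 4·3+6·0 = 12 | 3·4 = 12
J: 4·3+6·0 = 12 | 3·4 = 12
gcd(4,6,3) = 1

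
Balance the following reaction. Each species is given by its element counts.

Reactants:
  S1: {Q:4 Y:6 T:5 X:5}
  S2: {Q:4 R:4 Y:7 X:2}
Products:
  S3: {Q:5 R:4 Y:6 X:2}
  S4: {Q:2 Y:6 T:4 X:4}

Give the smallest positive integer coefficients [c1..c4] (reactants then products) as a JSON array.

Q: 4·4+6·4 = 40 | 6·5+5·2 = 40
R: 4·0+6·4 = 24 | 6·4+5·0 = 24
Y: 4·6+6·7 = 66 | 6·6+5·6 = 66
T: 4·5+6·0 = 20 | 6·0+5·4 = 20
X: 4·5+6·2 = 32 | 6·2+5·4 = 32
gcd(4,6,6,5) = 1

Coefficients: [4, 6, 6, 5]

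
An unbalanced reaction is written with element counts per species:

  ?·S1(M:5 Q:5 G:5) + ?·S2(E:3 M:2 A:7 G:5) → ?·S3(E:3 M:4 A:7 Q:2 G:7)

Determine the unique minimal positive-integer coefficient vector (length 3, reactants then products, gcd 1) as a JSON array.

Coefficients: [2, 5, 5]

E: 2·0+5·3 = 15 | 5·3 = 15
M: 2·5+5·2 = 20 | 5·4 = 20
A: 2·0+5·7 = 35 | 5·7 = 35
Q: 2·5+5·0 = 10 | 5·2 = 10
G: 2·5+5·5 = 35 | 5·7 = 35
gcd(2,5,5) = 1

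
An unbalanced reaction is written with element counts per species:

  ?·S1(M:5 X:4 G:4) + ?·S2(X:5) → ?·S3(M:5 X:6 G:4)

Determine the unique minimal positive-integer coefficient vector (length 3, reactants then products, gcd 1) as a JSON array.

Coefficients: [5, 2, 5]

M: 5·5+2·0 = 25 | 5·5 = 25
X: 5·4+2·5 = 30 | 5·6 = 30
G: 5·4+2·0 = 20 | 5·4 = 20
gcd(5,2,5) = 1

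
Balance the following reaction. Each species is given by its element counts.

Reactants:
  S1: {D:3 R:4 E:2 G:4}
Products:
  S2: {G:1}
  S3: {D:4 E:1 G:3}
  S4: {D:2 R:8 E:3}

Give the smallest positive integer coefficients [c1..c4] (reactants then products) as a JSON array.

D: 2·3 = 6 | 5·0+1·4+1·2 = 6
R: 2·4 = 8 | 5·0+1·0+1·8 = 8
E: 2·2 = 4 | 5·0+1·1+1·3 = 4
G: 2·4 = 8 | 5·1+1·3+1·0 = 8
gcd(2,5,1,1) = 1

Coefficients: [2, 5, 1, 1]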